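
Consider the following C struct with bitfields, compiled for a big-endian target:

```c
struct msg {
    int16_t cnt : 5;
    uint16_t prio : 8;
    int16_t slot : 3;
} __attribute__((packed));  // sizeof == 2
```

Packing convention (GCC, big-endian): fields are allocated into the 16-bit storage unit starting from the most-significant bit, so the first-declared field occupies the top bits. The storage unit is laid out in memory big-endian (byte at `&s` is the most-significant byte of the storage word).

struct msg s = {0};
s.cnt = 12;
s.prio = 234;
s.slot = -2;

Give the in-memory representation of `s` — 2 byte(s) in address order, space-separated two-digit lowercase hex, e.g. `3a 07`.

cnt (5b) val=12 bits=0xc at bit 11: 0x6000
prio (8b) val=234 bits=0xea at bit 3: 0x6750
slot (3b) val=-2 bits=0x6 at bit 0: 0x6756
word = 0x6756 → big-endian bytes:
  [0]=0x67  [1]=0x56

67 56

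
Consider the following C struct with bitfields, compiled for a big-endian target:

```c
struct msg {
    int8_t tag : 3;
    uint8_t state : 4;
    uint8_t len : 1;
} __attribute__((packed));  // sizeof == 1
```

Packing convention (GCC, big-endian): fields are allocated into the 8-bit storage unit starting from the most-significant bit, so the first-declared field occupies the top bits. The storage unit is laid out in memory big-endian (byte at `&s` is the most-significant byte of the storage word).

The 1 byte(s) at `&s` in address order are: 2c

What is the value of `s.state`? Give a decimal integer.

6

[0]=0x2c (big-endian) → word 0x2c
tag:3 @ bit 5 → (0x2c>>5)&0x7 = 0x1
state:4 @ bit 1 → (0x2c>>1)&0xf = 0x6  ←
len:1 @ bit 0 → (0x2c>>0)&0x1 = 0x0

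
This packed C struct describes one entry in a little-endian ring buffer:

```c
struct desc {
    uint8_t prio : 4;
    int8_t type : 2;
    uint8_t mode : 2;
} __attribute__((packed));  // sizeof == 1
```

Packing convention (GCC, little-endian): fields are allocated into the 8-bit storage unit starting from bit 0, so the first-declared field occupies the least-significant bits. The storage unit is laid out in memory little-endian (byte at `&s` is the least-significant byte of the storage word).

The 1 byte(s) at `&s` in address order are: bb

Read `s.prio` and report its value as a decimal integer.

[0]=0xbb (little-endian) → word 0xbb
prio [0+:4] = (word>>0) & 0xf = 11  ←
type [4+:2] = (word>>4) & 0x3 = 3
mode [6+:2] = (word>>6) & 0x3 = 2

11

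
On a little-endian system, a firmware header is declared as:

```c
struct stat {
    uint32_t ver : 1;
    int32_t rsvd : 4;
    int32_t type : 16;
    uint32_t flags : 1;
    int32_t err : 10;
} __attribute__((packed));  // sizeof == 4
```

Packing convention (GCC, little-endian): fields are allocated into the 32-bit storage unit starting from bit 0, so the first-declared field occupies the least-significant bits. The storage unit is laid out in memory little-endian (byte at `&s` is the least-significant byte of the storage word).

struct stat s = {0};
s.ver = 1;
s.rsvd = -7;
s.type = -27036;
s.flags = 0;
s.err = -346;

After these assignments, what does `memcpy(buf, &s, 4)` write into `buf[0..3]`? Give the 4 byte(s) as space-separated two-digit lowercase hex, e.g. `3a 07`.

ver (1b) val=1 bits=0x1 at bit 0: 0x00000001
rsvd (4b) val=-7 bits=0x9 at bit 1: 0x00000013
type (16b) val=-27036 bits=0x9664 at bit 5: 0x0012cc93
flags (1b) val=0 bits=0x0 at bit 21: 0x0012cc93
err (10b) val=-346 bits=0x2a6 at bit 22: 0xa992cc93
word = 0xa992cc93 → little-endian bytes:
  [0]=0x93  [1]=0xcc  [2]=0x92  [3]=0xa9

93 cc 92 a9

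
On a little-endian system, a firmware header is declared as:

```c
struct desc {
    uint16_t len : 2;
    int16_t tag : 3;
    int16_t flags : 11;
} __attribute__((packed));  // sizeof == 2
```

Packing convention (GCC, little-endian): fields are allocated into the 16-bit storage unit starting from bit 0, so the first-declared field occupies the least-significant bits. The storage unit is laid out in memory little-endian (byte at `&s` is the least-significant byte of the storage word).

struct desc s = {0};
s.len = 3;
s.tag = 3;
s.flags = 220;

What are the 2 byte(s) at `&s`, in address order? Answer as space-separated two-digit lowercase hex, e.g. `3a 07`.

8f 1b

len:2 = 3 → 0x3 << 0 → word 0x0003
tag:3 = 3 → 0x3 << 2 → word 0x000f
flags:11 = 220 → 0xdc << 5 → word 0x1b8f
word = 0x1b8f → little-endian bytes:
  [0]=0x8f  [1]=0x1b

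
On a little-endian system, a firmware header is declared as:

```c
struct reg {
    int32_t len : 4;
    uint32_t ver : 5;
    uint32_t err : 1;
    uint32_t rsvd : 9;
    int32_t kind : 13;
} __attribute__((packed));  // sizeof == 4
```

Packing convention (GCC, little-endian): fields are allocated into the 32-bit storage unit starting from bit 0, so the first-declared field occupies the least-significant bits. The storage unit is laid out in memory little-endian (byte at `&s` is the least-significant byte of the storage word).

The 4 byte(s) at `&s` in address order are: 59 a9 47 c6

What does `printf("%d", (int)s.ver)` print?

21

[0]=0x59 [1]=0xa9 [2]=0x47 [3]=0xc6 (little-endian) → word 0xc647a959
len [0+:4] = (word>>0) & 0xf = 9
ver [4+:5] = (word>>4) & 0x1f = 21  ←
err [9+:1] = (word>>9) & 0x1 = 0
rsvd [10+:9] = (word>>10) & 0x1ff = 490
kind [19+:13] = (word>>19) & 0x1fff = 6344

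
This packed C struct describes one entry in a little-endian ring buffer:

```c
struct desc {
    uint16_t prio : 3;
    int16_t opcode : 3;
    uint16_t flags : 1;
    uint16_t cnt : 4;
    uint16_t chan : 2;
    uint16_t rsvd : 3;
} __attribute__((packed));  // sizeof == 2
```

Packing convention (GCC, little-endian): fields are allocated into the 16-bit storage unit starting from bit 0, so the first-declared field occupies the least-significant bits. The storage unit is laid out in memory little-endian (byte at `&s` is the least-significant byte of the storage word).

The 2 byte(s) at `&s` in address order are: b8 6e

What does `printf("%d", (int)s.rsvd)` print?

[0]=0xb8 [1]=0x6e (little-endian) → word 0x6eb8
prio:3 @ bit 0 → (0x6eb8>>0)&0x7 = 0x0
opcode:3 @ bit 3 → (0x6eb8>>3)&0x7 = 0x7
flags:1 @ bit 6 → (0x6eb8>>6)&0x1 = 0x0
cnt:4 @ bit 7 → (0x6eb8>>7)&0xf = 0xd
chan:2 @ bit 11 → (0x6eb8>>11)&0x3 = 0x1
rsvd:3 @ bit 13 → (0x6eb8>>13)&0x7 = 0x3  ←

3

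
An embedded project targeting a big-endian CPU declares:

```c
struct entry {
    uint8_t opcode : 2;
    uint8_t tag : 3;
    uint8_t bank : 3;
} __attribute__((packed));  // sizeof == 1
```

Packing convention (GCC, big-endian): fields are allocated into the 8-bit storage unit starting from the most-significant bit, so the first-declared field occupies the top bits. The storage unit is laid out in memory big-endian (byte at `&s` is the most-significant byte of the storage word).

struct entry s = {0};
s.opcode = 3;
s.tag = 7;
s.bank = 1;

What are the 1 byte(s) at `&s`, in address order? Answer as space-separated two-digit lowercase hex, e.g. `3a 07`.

f9

opcode:2 = 3 → 0x3 << 6 → word 0xc0
tag:3 = 7 → 0x7 << 3 → word 0xf8
bank:3 = 1 → 0x1 << 0 → word 0xf9
word = 0xf9 → big-endian bytes:
  [0]=0xf9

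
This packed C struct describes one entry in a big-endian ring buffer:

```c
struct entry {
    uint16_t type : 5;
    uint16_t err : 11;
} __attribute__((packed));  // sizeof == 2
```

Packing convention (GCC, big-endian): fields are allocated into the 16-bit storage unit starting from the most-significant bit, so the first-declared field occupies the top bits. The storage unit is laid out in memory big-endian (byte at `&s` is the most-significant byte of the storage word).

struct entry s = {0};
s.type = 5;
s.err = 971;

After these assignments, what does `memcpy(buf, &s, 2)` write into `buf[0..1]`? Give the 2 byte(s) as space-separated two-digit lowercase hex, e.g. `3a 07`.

2b cb

[11+:5] type=5 & 0x1f = 0x5; word=0x2800
[0+:11] err=971 & 0x7ff = 0x3cb; word=0x2bcb
word = 0x2bcb → big-endian bytes:
  [0]=0x2b  [1]=0xcb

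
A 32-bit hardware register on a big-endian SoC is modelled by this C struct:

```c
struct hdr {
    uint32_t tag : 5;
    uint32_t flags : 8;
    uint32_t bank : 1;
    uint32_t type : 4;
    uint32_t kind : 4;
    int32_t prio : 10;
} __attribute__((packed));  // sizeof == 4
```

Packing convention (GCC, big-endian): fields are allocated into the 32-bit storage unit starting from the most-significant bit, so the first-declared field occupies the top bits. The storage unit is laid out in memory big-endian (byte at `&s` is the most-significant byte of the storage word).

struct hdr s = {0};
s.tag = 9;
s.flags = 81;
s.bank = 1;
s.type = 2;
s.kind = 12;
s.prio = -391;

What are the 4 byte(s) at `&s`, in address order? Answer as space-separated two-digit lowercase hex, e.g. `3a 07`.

4a 8c b2 79

[27+:5] tag=9 & 0x1f = 0x9; word=0x48000000
[19+:8] flags=81 & 0xff = 0x51; word=0x4a880000
[18+:1] bank=1 & 0x1 = 0x1; word=0x4a8c0000
[14+:4] type=2 & 0xf = 0x2; word=0x4a8c8000
[10+:4] kind=12 & 0xf = 0xc; word=0x4a8cb000
[0+:10] prio=-391 & 0x3ff = 0x279; word=0x4a8cb279
word = 0x4a8cb279 → big-endian bytes:
  [0]=0x4a  [1]=0x8c  [2]=0xb2  [3]=0x79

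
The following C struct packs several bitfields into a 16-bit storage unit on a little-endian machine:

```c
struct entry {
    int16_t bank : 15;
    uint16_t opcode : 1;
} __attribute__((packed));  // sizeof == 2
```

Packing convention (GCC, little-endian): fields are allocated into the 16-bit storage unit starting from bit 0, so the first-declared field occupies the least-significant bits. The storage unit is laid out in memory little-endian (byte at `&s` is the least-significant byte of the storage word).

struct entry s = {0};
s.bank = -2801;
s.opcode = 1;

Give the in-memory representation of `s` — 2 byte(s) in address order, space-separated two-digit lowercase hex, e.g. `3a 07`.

bank (15b) val=-2801 bits=0x750f at bit 0: 0x750f
opcode (1b) val=1 bits=0x1 at bit 15: 0xf50f
word = 0xf50f → little-endian bytes:
  [0]=0x0f  [1]=0xf5

0f f5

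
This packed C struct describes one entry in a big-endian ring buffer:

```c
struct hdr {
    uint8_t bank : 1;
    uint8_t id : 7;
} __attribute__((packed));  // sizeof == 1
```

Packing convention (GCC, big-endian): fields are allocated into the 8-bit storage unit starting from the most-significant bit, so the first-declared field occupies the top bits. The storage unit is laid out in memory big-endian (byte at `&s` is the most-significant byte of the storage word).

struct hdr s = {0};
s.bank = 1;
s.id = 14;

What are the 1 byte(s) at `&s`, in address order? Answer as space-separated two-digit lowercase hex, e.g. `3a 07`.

[7+:1] bank=1 & 0x1 = 0x1; word=0x80
[0+:7] id=14 & 0x7f = 0xe; word=0x8e
word = 0x8e → big-endian bytes:
  [0]=0x8e

8e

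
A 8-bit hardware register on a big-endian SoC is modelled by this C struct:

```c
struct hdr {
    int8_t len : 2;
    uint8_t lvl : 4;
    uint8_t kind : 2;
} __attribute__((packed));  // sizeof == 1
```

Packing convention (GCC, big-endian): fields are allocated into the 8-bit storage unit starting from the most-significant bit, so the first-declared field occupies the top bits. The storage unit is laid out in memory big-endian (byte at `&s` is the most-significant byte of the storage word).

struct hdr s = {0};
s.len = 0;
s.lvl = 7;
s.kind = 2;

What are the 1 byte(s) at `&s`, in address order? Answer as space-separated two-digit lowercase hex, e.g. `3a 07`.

1e

[6+:2] len=0 & 0x3 = 0x0; word=0x00
[2+:4] lvl=7 & 0xf = 0x7; word=0x1c
[0+:2] kind=2 & 0x3 = 0x2; word=0x1e
word = 0x1e → big-endian bytes:
  [0]=0x1e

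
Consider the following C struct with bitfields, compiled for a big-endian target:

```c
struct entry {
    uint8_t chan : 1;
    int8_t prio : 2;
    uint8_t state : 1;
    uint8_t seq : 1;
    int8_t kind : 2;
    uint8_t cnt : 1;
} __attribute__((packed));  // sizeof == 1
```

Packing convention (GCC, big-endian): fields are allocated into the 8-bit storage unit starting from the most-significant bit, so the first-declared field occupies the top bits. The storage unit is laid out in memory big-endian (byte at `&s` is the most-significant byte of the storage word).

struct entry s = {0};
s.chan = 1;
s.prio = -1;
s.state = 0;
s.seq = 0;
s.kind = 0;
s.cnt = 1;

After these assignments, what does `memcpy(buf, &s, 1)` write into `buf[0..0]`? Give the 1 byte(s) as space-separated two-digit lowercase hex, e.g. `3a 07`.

e1

[7+:1] chan=1 & 0x1 = 0x1; word=0x80
[5+:2] prio=-1 & 0x3 = 0x3; word=0xe0
[4+:1] state=0 & 0x1 = 0x0; word=0xe0
[3+:1] seq=0 & 0x1 = 0x0; word=0xe0
[1+:2] kind=0 & 0x3 = 0x0; word=0xe0
[0+:1] cnt=1 & 0x1 = 0x1; word=0xe1
word = 0xe1 → big-endian bytes:
  [0]=0xe1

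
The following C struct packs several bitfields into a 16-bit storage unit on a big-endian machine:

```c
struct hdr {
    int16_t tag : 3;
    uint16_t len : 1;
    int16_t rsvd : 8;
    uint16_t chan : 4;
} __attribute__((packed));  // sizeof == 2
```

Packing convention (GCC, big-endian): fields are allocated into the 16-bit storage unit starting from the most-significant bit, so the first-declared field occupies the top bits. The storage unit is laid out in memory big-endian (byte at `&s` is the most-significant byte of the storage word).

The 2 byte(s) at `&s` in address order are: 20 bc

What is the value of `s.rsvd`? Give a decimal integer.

[0]=0x20 [1]=0xbc (big-endian) → word 0x20bc
tag:3 @ bit 13 → (0x20bc>>13)&0x7 = 0x1
len:1 @ bit 12 → (0x20bc>>12)&0x1 = 0x0
rsvd:8 @ bit 4 → (0x20bc>>4)&0xff = 0xb  ←
chan:4 @ bit 0 → (0x20bc>>0)&0xf = 0xc
rsvd signed 8b, MSB=0: value = 11

11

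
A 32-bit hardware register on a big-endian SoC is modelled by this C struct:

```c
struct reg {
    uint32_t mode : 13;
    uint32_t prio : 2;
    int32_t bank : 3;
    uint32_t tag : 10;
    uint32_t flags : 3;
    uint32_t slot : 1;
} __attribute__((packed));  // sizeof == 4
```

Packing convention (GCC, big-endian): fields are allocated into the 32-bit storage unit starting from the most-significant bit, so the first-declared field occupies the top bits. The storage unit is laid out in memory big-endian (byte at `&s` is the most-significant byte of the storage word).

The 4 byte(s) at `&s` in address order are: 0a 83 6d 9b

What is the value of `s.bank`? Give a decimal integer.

[0]=0x0a [1]=0x83 [2]=0x6d [3]=0x9b (big-endian) → word 0x0a836d9b
mode:13 @ bit 19 → (0x0a836d9b>>19)&0x1fff = 0x150
prio:2 @ bit 17 → (0x0a836d9b>>17)&0x3 = 0x1
bank:3 @ bit 14 → (0x0a836d9b>>14)&0x7 = 0x5  ←
tag:10 @ bit 4 → (0x0a836d9b>>4)&0x3ff = 0x2d9
flags:3 @ bit 1 → (0x0a836d9b>>1)&0x7 = 0x5
slot:1 @ bit 0 → (0x0a836d9b>>0)&0x1 = 0x1
bank signed 3b, MSB=1: 5 - 8 = -3

-3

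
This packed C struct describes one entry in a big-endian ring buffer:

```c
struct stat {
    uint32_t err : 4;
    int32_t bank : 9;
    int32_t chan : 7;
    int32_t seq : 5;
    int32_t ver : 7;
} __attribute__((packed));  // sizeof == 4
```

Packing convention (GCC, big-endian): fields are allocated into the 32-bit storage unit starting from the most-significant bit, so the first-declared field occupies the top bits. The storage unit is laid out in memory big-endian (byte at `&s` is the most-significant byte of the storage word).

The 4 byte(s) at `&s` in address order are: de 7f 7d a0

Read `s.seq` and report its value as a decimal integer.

[0]=0xde [1]=0x7f [2]=0x7d [3]=0xa0 (big-endian) → word 0xde7f7da0
err [28+:4] = (word>>28) & 0xf = 13
bank [19+:9] = (word>>19) & 0x1ff = 463
chan [12+:7] = (word>>12) & 0x7f = 119
seq [7+:5] = (word>>7) & 0x1f = 27  ←
ver [0+:7] = (word>>0) & 0x7f = 32
seq signed 5b, MSB=1: 27 - 32 = -5

-5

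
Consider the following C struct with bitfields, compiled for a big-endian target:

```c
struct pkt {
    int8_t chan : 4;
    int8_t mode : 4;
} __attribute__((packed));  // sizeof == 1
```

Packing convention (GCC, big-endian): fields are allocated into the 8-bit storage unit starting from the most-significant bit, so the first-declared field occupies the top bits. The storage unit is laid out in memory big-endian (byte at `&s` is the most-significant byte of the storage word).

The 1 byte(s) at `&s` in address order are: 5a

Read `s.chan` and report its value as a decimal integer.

5

[0]=0x5a (big-endian) → word 0x5a
chan [4+:4] = (word>>4) & 0xf = 5  ←
mode [0+:4] = (word>>0) & 0xf = 10
chan signed 4b, MSB=0: value = 5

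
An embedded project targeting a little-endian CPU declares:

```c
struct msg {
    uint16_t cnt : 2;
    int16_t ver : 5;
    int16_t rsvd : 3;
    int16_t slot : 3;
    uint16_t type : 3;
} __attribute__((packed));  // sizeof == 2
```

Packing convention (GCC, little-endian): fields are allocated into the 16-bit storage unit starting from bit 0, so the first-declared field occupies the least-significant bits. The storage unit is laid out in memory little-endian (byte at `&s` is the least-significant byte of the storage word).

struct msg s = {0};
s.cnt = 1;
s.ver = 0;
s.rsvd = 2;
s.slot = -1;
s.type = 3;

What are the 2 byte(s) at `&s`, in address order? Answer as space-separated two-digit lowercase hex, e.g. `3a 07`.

cnt (2b) val=1 bits=0x1 at bit 0: 0x0001
ver (5b) val=0 bits=0x0 at bit 2: 0x0001
rsvd (3b) val=2 bits=0x2 at bit 7: 0x0101
slot (3b) val=-1 bits=0x7 at bit 10: 0x1d01
type (3b) val=3 bits=0x3 at bit 13: 0x7d01
word = 0x7d01 → little-endian bytes:
  [0]=0x01  [1]=0x7d

01 7d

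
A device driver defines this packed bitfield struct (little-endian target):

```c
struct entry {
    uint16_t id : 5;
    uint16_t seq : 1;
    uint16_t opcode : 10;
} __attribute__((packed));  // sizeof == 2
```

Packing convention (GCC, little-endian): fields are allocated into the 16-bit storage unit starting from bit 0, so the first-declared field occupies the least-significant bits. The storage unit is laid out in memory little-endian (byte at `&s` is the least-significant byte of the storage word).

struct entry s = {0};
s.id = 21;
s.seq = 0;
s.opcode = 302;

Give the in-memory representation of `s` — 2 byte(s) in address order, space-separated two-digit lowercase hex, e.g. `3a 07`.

id (5b) val=21 bits=0x15 at bit 0: 0x0015
seq (1b) val=0 bits=0x0 at bit 5: 0x0015
opcode (10b) val=302 bits=0x12e at bit 6: 0x4b95
word = 0x4b95 → little-endian bytes:
  [0]=0x95  [1]=0x4b

95 4b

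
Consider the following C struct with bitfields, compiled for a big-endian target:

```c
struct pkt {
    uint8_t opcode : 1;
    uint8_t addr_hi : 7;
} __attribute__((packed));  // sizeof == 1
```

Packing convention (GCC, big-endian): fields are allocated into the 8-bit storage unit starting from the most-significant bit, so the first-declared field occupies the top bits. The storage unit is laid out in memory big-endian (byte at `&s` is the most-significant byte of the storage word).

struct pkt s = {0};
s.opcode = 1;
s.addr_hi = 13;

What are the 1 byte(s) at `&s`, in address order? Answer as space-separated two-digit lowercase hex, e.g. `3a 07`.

[7+:1] opcode=1 & 0x1 = 0x1; word=0x80
[0+:7] addr_hi=13 & 0x7f = 0xd; word=0x8d
word = 0x8d → big-endian bytes:
  [0]=0x8d

8d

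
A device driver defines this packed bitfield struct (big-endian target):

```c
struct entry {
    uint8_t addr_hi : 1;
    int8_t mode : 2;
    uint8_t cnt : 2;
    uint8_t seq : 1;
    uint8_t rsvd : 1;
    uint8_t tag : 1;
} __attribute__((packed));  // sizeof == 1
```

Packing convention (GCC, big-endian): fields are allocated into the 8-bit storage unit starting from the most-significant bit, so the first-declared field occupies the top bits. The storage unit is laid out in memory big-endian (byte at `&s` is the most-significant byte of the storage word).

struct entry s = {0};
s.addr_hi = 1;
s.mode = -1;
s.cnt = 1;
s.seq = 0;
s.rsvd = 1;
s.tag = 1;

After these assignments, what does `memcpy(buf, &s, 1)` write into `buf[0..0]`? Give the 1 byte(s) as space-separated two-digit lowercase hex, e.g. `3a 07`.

eb

addr_hi:1 = 1 → 0x1 << 7 → word 0x80
mode:2 = -1 → 0x3 << 5 → word 0xe0
cnt:2 = 1 → 0x1 << 3 → word 0xe8
seq:1 = 0 → 0x0 << 2 → word 0xe8
rsvd:1 = 1 → 0x1 << 1 → word 0xea
tag:1 = 1 → 0x1 << 0 → word 0xeb
word = 0xeb → big-endian bytes:
  [0]=0xeb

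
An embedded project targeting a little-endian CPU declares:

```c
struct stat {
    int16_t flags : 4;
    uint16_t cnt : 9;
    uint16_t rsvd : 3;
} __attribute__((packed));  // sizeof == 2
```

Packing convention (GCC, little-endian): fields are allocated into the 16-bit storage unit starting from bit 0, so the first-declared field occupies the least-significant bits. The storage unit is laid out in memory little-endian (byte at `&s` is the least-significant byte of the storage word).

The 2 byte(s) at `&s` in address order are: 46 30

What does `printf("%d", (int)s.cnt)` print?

[0]=0x46 [1]=0x30 (little-endian) → word 0x3046
flags:4 @ bit 0 → (0x3046>>0)&0xf = 0x6
cnt:9 @ bit 4 → (0x3046>>4)&0x1ff = 0x104  ←
rsvd:3 @ bit 13 → (0x3046>>13)&0x7 = 0x1

260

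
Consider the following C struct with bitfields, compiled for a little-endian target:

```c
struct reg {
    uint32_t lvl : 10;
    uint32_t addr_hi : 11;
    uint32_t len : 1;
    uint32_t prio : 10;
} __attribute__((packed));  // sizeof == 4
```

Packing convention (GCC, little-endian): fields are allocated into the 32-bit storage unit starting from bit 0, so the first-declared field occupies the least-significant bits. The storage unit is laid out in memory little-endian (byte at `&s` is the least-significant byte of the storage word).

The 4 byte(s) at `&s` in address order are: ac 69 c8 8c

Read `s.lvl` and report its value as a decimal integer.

428

[0]=0xac [1]=0x69 [2]=0xc8 [3]=0x8c (little-endian) → word 0x8cc869ac
lvl:10 @ bit 0 → (0x8cc869ac>>0)&0x3ff = 0x1ac  ←
addr_hi:11 @ bit 10 → (0x8cc869ac>>10)&0x7ff = 0x21a
len:1 @ bit 21 → (0x8cc869ac>>21)&0x1 = 0x0
prio:10 @ bit 22 → (0x8cc869ac>>22)&0x3ff = 0x233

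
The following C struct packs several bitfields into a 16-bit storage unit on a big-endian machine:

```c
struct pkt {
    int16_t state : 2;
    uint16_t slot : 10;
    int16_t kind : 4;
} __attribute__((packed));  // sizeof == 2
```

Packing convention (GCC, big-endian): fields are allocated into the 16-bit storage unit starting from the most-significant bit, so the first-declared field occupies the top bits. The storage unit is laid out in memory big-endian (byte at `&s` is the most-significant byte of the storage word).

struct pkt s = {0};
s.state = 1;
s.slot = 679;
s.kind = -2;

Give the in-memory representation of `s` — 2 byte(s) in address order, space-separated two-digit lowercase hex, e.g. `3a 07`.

6a 7e

state:2 = 1 → 0x1 << 14 → word 0x4000
slot:10 = 679 → 0x2a7 << 4 → word 0x6a70
kind:4 = -2 → 0xe << 0 → word 0x6a7e
word = 0x6a7e → big-endian bytes:
  [0]=0x6a  [1]=0x7e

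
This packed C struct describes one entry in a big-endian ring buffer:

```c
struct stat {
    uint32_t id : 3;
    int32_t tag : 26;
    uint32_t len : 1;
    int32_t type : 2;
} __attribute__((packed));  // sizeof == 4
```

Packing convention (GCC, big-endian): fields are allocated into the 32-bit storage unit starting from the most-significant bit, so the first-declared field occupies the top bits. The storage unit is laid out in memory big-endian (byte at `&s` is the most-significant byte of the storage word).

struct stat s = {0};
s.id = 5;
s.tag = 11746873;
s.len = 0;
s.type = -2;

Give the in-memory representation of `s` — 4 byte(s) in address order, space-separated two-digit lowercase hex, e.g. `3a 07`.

a5 99 f1 ca

id (3b) val=5 bits=0x5 at bit 29: 0xa0000000
tag (26b) val=11746873 bits=0xb33e39 at bit 3: 0xa599f1c8
len (1b) val=0 bits=0x0 at bit 2: 0xa599f1c8
type (2b) val=-2 bits=0x2 at bit 0: 0xa599f1ca
word = 0xa599f1ca → big-endian bytes:
  [0]=0xa5  [1]=0x99  [2]=0xf1  [3]=0xca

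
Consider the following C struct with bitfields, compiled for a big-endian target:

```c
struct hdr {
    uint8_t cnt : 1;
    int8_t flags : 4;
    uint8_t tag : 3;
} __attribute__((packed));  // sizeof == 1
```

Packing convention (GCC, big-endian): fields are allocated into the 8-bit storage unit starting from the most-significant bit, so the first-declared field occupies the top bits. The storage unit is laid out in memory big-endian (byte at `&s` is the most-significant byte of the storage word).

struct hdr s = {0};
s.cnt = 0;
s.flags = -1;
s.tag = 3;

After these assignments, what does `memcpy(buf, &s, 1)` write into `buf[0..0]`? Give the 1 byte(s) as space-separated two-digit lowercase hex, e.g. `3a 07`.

7b

cnt (1b) val=0 bits=0x0 at bit 7: 0x00
flags (4b) val=-1 bits=0xf at bit 3: 0x78
tag (3b) val=3 bits=0x3 at bit 0: 0x7b
word = 0x7b → big-endian bytes:
  [0]=0x7b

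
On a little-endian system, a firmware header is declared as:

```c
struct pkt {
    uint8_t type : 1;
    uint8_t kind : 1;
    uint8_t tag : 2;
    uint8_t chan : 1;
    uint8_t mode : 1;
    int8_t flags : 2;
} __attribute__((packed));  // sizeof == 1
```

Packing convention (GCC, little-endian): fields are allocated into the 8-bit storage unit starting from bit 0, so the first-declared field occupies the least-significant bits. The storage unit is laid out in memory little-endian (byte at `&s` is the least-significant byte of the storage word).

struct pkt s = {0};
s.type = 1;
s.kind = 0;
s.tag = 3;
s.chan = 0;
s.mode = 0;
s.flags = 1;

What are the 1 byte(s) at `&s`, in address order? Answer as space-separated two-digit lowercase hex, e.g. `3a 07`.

4d

type:1 = 1 → 0x1 << 0 → word 0x01
kind:1 = 0 → 0x0 << 1 → word 0x01
tag:2 = 3 → 0x3 << 2 → word 0x0d
chan:1 = 0 → 0x0 << 4 → word 0x0d
mode:1 = 0 → 0x0 << 5 → word 0x0d
flags:2 = 1 → 0x1 << 6 → word 0x4d
word = 0x4d → little-endian bytes:
  [0]=0x4d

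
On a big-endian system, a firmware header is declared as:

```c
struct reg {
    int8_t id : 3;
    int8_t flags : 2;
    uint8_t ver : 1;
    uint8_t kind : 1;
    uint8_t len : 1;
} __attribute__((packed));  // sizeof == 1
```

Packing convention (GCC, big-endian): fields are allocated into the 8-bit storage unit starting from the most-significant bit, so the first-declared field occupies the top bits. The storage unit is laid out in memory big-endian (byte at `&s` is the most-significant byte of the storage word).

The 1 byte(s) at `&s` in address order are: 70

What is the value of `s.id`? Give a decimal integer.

3

[0]=0x70 (big-endian) → word 0x70
id:3 @ bit 5 → (0x70>>5)&0x7 = 0x3  ←
flags:2 @ bit 3 → (0x70>>3)&0x3 = 0x2
ver:1 @ bit 2 → (0x70>>2)&0x1 = 0x0
kind:1 @ bit 1 → (0x70>>1)&0x1 = 0x0
len:1 @ bit 0 → (0x70>>0)&0x1 = 0x0
id signed 3b, MSB=0: value = 3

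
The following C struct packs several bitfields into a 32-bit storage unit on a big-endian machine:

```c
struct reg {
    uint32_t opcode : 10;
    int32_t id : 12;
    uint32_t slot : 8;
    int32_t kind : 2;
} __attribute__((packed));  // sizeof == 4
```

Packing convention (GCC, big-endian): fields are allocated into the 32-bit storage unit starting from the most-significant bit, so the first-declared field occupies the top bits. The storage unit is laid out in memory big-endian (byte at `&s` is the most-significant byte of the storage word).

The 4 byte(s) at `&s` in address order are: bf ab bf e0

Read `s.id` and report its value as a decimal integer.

-1297

[0]=0xbf [1]=0xab [2]=0xbf [3]=0xe0 (big-endian) → word 0xbfabbfe0
opcode [22+:10] = (word>>22) & 0x3ff = 766
id [10+:12] = (word>>10) & 0xfff = 2799  ←
slot [2+:8] = (word>>2) & 0xff = 248
kind [0+:2] = (word>>0) & 0x3 = 0
id signed 12b, MSB=1: 2799 - 4096 = -1297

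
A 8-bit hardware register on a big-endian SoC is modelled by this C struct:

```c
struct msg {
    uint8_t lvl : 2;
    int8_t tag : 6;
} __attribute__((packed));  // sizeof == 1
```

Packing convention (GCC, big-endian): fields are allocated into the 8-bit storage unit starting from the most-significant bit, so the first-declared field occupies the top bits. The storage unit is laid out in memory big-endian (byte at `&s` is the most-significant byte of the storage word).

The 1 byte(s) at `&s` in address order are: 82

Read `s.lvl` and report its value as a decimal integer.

[0]=0x82 (big-endian) → word 0x82
lvl [6+:2] = (word>>6) & 0x3 = 2  ←
tag [0+:6] = (word>>0) & 0x3f = 2

2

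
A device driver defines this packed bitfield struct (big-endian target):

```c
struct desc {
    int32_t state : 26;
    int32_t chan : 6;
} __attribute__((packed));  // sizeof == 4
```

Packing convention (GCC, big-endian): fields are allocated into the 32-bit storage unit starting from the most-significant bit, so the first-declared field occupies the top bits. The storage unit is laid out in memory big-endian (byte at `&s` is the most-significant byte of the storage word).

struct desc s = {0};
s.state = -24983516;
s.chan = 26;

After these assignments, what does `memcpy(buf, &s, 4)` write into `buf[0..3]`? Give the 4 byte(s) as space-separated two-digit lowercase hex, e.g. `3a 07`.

a0 b2 09 1a

state:26 = -24983516 → 0x282c824 << 6 → word 0xa0b20900
chan:6 = 26 → 0x1a << 0 → word 0xa0b2091a
word = 0xa0b2091a → big-endian bytes:
  [0]=0xa0  [1]=0xb2  [2]=0x09  [3]=0x1a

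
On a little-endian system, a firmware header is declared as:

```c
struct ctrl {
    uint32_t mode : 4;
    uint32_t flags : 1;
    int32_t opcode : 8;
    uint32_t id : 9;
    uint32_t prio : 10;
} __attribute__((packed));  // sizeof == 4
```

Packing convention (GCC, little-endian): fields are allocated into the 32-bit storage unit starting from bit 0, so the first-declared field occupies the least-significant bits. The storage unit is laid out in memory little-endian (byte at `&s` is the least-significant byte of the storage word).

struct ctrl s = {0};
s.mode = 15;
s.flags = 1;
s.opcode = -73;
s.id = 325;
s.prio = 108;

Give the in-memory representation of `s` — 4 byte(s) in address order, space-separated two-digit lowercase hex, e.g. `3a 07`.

ff b6 28 1b

mode (4b) val=15 bits=0xf at bit 0: 0x0000000f
flags (1b) val=1 bits=0x1 at bit 4: 0x0000001f
opcode (8b) val=-73 bits=0xb7 at bit 5: 0x000016ff
id (9b) val=325 bits=0x145 at bit 13: 0x0028b6ff
prio (10b) val=108 bits=0x6c at bit 22: 0x1b28b6ff
word = 0x1b28b6ff → little-endian bytes:
  [0]=0xff  [1]=0xb6  [2]=0x28  [3]=0x1b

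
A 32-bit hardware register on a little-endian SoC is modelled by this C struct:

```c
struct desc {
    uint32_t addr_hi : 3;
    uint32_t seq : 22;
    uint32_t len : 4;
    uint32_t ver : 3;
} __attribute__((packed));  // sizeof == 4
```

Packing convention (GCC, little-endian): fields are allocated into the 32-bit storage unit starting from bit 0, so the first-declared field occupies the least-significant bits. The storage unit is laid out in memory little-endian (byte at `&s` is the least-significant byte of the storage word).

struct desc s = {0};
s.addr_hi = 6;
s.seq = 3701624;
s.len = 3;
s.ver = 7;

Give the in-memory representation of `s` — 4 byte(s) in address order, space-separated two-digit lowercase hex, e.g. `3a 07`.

addr_hi (3b) val=6 bits=0x6 at bit 0: 0x00000006
seq (22b) val=3701624 bits=0x387b78 at bit 3: 0x01c3dbc6
len (4b) val=3 bits=0x3 at bit 25: 0x07c3dbc6
ver (3b) val=7 bits=0x7 at bit 29: 0xe7c3dbc6
word = 0xe7c3dbc6 → little-endian bytes:
  [0]=0xc6  [1]=0xdb  [2]=0xc3  [3]=0xe7

c6 db c3 e7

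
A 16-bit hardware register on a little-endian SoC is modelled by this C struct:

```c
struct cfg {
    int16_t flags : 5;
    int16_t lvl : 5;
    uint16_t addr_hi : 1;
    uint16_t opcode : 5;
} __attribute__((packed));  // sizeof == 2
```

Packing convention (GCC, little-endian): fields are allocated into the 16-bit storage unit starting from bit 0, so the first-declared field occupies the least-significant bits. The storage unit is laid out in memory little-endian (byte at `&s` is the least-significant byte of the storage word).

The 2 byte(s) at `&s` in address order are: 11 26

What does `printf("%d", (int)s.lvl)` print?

[0]=0x11 [1]=0x26 (little-endian) → word 0x2611
flags [0+:5] = (word>>0) & 0x1f = 17
lvl [5+:5] = (word>>5) & 0x1f = 16  ←
addr_hi [10+:1] = (word>>10) & 0x1 = 1
opcode [11+:5] = (word>>11) & 0x1f = 4
lvl signed 5b, MSB=1: 16 - 32 = -16

-16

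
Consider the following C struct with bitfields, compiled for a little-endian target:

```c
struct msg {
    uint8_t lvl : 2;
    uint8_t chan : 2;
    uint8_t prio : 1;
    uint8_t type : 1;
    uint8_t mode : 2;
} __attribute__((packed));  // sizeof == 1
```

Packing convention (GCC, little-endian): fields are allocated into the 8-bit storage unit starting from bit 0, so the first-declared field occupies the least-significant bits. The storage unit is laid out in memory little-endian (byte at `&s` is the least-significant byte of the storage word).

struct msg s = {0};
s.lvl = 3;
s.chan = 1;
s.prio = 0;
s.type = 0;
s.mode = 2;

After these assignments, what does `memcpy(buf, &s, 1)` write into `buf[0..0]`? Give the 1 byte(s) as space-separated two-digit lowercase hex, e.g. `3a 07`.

[0+:2] lvl=3 & 0x3 = 0x3; word=0x03
[2+:2] chan=1 & 0x3 = 0x1; word=0x07
[4+:1] prio=0 & 0x1 = 0x0; word=0x07
[5+:1] type=0 & 0x1 = 0x0; word=0x07
[6+:2] mode=2 & 0x3 = 0x2; word=0x87
word = 0x87 → little-endian bytes:
  [0]=0x87

87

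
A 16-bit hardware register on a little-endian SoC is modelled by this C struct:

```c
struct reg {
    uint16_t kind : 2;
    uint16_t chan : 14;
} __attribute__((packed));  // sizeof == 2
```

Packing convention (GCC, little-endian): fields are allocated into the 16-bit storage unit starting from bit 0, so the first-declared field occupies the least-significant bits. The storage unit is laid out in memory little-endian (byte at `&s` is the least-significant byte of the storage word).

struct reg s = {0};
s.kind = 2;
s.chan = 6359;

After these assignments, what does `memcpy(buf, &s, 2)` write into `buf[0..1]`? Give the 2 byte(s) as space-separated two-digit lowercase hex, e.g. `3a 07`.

kind:2 = 2 → 0x2 << 0 → word 0x0002
chan:14 = 6359 → 0x18d7 << 2 → word 0x635e
word = 0x635e → little-endian bytes:
  [0]=0x5e  [1]=0x63

5e 63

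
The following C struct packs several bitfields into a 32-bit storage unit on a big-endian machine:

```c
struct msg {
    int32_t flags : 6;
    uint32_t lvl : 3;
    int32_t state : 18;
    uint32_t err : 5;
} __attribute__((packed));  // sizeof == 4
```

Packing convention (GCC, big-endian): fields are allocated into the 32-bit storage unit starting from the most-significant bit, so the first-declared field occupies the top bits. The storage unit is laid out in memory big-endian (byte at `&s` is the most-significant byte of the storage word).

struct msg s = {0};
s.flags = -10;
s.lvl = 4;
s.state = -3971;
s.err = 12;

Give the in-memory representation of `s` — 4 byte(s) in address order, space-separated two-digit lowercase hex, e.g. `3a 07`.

da 7e 0f ac

flags (6b) val=-10 bits=0x36 at bit 26: 0xd8000000
lvl (3b) val=4 bits=0x4 at bit 23: 0xda000000
state (18b) val=-3971 bits=0x3f07d at bit 5: 0xda7e0fa0
err (5b) val=12 bits=0xc at bit 0: 0xda7e0fac
word = 0xda7e0fac → big-endian bytes:
  [0]=0xda  [1]=0x7e  [2]=0x0f  [3]=0xac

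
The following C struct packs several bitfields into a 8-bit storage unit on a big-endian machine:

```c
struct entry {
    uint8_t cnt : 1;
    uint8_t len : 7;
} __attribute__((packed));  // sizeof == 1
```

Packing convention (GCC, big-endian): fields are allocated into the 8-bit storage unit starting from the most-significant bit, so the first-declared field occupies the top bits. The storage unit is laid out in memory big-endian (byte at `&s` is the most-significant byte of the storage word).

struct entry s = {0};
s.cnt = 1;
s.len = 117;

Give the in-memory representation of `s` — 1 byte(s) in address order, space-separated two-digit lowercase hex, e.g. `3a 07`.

f5

cnt (1b) val=1 bits=0x1 at bit 7: 0x80
len (7b) val=117 bits=0x75 at bit 0: 0xf5
word = 0xf5 → big-endian bytes:
  [0]=0xf5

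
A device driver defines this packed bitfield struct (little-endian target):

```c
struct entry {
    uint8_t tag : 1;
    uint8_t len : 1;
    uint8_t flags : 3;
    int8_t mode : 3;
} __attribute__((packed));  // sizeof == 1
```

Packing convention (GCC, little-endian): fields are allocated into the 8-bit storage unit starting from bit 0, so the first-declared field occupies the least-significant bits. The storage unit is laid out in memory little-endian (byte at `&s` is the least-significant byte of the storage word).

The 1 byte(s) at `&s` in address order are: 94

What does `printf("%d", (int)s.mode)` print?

-4

[0]=0x94 (little-endian) → word 0x94
tag [0+:1] = (word>>0) & 0x1 = 0
len [1+:1] = (word>>1) & 0x1 = 0
flags [2+:3] = (word>>2) & 0x7 = 5
mode [5+:3] = (word>>5) & 0x7 = 4  ←
mode signed 3b, MSB=1: 4 - 8 = -4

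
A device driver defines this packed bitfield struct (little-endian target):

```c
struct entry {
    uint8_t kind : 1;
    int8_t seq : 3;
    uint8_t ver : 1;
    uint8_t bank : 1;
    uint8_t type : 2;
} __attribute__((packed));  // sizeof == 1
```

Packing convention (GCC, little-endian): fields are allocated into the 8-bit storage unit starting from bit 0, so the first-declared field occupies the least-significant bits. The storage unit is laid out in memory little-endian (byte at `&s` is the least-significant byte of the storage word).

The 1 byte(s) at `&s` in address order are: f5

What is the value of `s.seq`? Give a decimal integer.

2

[0]=0xf5 (little-endian) → word 0xf5
kind [0+:1] = (word>>0) & 0x1 = 1
seq [1+:3] = (word>>1) & 0x7 = 2  ←
ver [4+:1] = (word>>4) & 0x1 = 1
bank [5+:1] = (word>>5) & 0x1 = 1
type [6+:2] = (word>>6) & 0x3 = 3
seq signed 3b, MSB=0: value = 2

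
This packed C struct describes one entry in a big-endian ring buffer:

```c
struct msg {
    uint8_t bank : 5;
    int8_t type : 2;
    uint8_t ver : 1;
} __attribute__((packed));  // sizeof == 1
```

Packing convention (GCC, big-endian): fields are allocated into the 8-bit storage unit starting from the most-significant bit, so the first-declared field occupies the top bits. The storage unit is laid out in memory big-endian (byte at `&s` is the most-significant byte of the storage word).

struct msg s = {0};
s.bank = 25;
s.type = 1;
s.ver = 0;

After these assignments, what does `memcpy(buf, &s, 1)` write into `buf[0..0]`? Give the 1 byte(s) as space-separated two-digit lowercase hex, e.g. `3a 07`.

ca

[3+:5] bank=25 & 0x1f = 0x19; word=0xc8
[1+:2] type=1 & 0x3 = 0x1; word=0xca
[0+:1] ver=0 & 0x1 = 0x0; word=0xca
word = 0xca → big-endian bytes:
  [0]=0xca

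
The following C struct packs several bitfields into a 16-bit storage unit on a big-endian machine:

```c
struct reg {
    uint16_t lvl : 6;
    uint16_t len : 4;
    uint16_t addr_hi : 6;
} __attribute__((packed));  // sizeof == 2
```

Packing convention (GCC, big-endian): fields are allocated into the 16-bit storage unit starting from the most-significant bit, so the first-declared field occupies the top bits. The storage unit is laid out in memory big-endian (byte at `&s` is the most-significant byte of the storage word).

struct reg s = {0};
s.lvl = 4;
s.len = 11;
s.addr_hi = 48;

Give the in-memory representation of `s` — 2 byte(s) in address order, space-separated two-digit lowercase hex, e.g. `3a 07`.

12 f0

[10+:6] lvl=4 & 0x3f = 0x4; word=0x1000
[6+:4] len=11 & 0xf = 0xb; word=0x12c0
[0+:6] addr_hi=48 & 0x3f = 0x30; word=0x12f0
word = 0x12f0 → big-endian bytes:
  [0]=0x12  [1]=0xf0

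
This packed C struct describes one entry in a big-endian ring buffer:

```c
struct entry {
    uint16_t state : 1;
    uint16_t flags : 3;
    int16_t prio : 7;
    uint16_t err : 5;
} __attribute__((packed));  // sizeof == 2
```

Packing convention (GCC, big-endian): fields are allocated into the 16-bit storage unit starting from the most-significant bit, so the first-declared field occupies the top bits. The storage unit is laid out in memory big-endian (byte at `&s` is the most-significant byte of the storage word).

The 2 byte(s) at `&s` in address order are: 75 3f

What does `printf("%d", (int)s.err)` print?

31

[0]=0x75 [1]=0x3f (big-endian) → word 0x753f
state [15+:1] = (word>>15) & 0x1 = 0
flags [12+:3] = (word>>12) & 0x7 = 7
prio [5+:7] = (word>>5) & 0x7f = 41
err [0+:5] = (word>>0) & 0x1f = 31  ←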